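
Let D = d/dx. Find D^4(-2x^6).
- 720 x^{2}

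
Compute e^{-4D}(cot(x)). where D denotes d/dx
\cot{\left(x - 4 \right)}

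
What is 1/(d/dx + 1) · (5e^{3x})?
\frac{5 e^{3 x}}{4}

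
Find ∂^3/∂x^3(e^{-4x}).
- 64 e^{- 4 x}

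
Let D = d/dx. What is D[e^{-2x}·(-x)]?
\left(2 x - 1\right) e^{- 2 x}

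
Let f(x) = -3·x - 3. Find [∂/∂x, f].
-3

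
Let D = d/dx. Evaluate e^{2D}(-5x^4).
- 5 x^{4} - 40 x^{3} - 120 x^{2} - 160 x - 80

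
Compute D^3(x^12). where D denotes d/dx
1320 x^{9}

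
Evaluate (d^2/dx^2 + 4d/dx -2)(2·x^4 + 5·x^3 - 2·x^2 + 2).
- 4 x^{4} + 22 x^{3} + 88 x^{2} + 14 x - 8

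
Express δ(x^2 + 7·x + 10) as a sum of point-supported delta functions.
\frac{\delta(x + 5) + \delta(x + 2)}{3}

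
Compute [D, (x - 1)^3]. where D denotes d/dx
3 \left(x - 1\right)^{2}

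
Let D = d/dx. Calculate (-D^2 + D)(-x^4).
4 x^{2} \left(3 - x\right)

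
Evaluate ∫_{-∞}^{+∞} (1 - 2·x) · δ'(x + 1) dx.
2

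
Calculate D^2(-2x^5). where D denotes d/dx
- 40 x^{3}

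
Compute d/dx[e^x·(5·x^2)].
5 x \left(x + 2\right) e^{x}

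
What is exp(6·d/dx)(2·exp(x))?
2 e^{x + 6}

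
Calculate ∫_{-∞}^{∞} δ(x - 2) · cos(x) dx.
\cos{\left(2 \right)}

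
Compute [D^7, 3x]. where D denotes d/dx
21D^{6}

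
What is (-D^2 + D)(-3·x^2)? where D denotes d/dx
6 - 6 x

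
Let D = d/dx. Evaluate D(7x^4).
28 x^{3}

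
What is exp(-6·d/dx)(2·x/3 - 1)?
\frac{2 x}{3} - 5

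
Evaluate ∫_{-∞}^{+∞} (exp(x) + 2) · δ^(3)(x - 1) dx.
- e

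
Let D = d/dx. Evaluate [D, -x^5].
- 5 x^{4}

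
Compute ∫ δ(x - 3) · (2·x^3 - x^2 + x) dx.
48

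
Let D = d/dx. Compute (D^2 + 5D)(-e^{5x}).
- 50 e^{5 x}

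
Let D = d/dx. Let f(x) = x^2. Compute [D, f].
2 x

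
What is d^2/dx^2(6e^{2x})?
24 e^{2 x}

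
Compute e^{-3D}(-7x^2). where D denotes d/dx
- 7 x^{2} + 42 x - 63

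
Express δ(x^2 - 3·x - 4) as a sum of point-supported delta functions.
\frac{\delta(x - 4) + \delta(x + 1)}{5}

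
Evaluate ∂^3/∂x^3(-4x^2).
0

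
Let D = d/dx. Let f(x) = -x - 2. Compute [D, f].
-1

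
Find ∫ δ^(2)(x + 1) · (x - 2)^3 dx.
-18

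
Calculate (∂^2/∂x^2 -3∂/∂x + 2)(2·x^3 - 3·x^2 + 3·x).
4 x^{3} - 24 x^{2} + 36 x - 15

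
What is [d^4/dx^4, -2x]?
-8\frac{d^{3}}{dx^{3}}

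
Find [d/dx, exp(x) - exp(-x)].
2 \cosh{\left(x \right)}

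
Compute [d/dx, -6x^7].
- 42 x^{6}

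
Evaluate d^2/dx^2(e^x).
e^{x}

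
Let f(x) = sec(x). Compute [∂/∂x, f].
\tan{\left(x \right)} \sec{\left(x \right)}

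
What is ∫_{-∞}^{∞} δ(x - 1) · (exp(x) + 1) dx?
1 + e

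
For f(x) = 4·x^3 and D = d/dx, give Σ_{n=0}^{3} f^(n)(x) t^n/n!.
4 t^{3} + 12 t^{2} x + 12 t x^{2} + 4 x^{3}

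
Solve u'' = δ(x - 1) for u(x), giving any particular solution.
\frac{|x - 1|}{2}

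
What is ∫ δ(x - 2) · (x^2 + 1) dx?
5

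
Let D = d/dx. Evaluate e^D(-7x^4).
- 7 x^{4} - 28 x^{3} - 42 x^{2} - 28 x - 7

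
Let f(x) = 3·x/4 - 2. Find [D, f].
\frac{3}{4}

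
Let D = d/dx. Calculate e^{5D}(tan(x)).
\tan{\left(x + 5 \right)}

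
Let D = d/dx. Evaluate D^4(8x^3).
0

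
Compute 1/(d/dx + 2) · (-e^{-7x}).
\frac{e^{- 7 x}}{5}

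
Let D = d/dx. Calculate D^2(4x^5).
80 x^{3}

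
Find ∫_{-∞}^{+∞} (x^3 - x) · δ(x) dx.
0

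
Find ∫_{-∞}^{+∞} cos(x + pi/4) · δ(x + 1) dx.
\sin{\left(\frac{\pi}{4} + 1 \right)}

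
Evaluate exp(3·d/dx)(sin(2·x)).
\sin{\left(2 x + 6 \right)}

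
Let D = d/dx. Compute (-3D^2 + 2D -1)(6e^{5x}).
- 396 e^{5 x}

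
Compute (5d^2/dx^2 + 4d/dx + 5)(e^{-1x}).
6 e^{- x}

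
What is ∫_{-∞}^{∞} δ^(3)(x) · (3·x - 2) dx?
0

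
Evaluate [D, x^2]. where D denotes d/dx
2 x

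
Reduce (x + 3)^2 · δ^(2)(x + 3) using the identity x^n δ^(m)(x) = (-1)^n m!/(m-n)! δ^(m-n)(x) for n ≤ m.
2\delta(x + 3)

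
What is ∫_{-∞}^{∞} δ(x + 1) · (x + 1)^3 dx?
0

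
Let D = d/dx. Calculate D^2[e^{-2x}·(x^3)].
2 x \left(2 x^{2} - 6 x + 3\right) e^{- 2 x}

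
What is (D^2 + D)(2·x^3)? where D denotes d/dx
6 x \left(x + 2\right)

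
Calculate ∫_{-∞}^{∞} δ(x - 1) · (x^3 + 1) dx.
2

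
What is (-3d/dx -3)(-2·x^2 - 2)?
6 x^{2} + 12 x + 6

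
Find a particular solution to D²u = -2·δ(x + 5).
-|x + 5|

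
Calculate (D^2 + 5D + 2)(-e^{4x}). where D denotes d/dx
- 38 e^{4 x}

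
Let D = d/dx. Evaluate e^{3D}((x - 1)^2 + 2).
x^{2} + 4 x + 6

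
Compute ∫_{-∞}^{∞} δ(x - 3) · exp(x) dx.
e^{3}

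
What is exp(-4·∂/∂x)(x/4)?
\frac{x}{4} - 1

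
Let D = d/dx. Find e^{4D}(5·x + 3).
5 x + 23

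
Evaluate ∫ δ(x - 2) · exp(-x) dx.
e^{-2}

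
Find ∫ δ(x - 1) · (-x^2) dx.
-1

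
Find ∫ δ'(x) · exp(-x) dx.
1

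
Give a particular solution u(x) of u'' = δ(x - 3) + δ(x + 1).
\frac{|x - 3|}{2} + \frac{|x + 1|}{2}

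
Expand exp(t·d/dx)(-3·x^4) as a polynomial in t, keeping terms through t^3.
3 x \left(- 4 t^{3} - 6 t^{2} x - 4 t x^{2} - x^{3}\right)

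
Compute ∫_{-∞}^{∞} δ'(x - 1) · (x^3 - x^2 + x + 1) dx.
-2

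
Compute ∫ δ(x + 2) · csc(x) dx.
- \csc{\left(2 \right)}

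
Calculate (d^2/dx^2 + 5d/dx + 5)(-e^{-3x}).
e^{- 3 x}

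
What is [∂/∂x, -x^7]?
- 7 x^{6}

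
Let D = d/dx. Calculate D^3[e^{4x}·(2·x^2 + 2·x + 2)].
\left(128 x^{2} + 320 x + 272\right) e^{4 x}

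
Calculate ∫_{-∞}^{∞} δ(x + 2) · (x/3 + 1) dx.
\frac{1}{3}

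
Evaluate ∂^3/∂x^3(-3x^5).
- 180 x^{2}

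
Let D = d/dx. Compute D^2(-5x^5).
- 100 x^{3}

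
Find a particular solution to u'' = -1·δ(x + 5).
-\frac{|x + 5|}{2}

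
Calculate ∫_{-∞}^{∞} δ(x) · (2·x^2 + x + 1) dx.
1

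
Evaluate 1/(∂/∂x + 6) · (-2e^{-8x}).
e^{- 8 x}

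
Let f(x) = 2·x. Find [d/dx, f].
2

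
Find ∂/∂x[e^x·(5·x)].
5 \left(x + 1\right) e^{x}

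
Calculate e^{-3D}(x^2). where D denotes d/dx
x^{2} - 6 x + 9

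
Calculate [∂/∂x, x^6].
6 x^{5}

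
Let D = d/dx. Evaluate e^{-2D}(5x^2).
5 x^{2} - 20 x + 20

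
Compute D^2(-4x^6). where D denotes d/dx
- 120 x^{4}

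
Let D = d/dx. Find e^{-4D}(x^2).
x^{2} - 8 x + 16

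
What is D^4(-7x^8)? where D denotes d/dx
- 11760 x^{4}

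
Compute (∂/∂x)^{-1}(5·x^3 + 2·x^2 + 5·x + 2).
\frac{5 x^{4}}{4} + \frac{2 x^{3}}{3} + \frac{5 x^{2}}{2} + 2 x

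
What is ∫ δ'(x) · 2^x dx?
- \log{\left(2 \right)}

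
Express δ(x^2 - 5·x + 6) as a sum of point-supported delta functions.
\frac{\delta(x - 2) + \delta(x - 3)}{1}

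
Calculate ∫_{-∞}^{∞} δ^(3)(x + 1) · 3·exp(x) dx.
- \frac{3}{e}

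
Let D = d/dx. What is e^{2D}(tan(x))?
\tan{\left(x + 2 \right)}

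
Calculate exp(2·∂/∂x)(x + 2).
x + 4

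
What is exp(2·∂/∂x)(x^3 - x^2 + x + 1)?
x^{3} + 5 x^{2} + 9 x + 7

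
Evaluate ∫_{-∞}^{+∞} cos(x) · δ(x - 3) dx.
\cos{\left(3 \right)}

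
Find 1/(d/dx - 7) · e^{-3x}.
- \frac{e^{- 3 x}}{10}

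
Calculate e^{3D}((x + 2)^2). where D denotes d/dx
x^{2} + 10 x + 25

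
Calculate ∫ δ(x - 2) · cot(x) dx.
\cot{\left(2 \right)}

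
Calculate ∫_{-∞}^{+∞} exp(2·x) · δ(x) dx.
1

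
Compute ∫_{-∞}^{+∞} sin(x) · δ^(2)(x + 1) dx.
\sin{\left(1 \right)}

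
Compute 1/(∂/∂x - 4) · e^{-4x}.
- \frac{e^{- 4 x}}{8}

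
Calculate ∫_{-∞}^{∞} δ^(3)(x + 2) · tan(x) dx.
- 6 \tan^{4}{\left(2 \right)} - 8 \tan^{2}{\left(2 \right)} - 2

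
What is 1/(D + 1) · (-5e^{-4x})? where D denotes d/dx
\frac{5 e^{- 4 x}}{3}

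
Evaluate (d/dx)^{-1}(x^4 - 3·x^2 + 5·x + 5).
\frac{x^{5}}{5} - x^{3} + \frac{5 x^{2}}{2} + 5 x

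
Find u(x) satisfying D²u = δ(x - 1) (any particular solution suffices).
\frac{|x - 1|}{2}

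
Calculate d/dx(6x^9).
54 x^{8}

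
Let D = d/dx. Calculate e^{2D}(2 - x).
- x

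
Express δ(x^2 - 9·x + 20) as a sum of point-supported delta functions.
\frac{\delta(x - 4) + \delta(x - 5)}{1}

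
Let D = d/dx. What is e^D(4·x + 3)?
4 x + 7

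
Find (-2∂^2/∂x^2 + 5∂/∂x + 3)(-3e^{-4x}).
147 e^{- 4 x}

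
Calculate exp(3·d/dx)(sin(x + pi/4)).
\sin{\left(x + \frac{\pi}{4} + 3 \right)}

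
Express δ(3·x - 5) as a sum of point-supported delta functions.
\frac{\delta(x - 5/3)}{3}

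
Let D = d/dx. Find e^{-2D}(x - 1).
x - 3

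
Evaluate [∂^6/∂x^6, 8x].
48\frac{d^{5}}{dx^{5}}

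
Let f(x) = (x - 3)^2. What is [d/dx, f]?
2 x - 6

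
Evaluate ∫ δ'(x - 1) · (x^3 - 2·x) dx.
-1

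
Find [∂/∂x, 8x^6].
48 x^{5}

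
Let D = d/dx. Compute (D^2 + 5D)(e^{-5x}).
0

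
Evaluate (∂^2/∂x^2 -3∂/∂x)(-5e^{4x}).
- 20 e^{4 x}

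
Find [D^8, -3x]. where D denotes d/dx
-24D^{7}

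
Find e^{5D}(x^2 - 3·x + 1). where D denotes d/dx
x^{2} + 7 x + 11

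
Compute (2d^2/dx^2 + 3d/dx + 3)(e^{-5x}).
38 e^{- 5 x}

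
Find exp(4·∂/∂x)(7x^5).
7 x^{5} + 140 x^{4} + 1120 x^{3} + 4480 x^{2} + 8960 x + 7168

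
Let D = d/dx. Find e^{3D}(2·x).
2 x + 6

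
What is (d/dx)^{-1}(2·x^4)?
\frac{2 x^{5}}{5}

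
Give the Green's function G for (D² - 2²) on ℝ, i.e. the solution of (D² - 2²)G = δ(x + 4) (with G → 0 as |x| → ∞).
-\frac{e^{-2|x + 4|}}{4}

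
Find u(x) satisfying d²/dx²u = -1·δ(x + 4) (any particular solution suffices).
-\frac{|x + 4|}{2}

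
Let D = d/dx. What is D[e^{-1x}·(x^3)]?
x^{2} \left(3 - x\right) e^{- x}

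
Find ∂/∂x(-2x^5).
- 10 x^{4}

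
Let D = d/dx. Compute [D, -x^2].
- 2 x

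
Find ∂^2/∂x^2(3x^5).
60 x^{3}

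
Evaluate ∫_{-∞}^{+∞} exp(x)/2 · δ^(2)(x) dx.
\frac{1}{2}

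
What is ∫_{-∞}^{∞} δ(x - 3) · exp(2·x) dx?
e^{6}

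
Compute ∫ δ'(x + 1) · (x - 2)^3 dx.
-27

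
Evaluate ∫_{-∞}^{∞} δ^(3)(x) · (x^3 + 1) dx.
-6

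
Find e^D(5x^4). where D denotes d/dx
5 x^{4} + 20 x^{3} + 30 x^{2} + 20 x + 5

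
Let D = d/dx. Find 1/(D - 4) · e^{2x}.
- \frac{e^{2 x}}{2}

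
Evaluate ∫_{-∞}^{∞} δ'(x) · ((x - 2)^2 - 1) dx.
4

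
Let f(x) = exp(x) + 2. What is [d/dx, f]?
e^{x}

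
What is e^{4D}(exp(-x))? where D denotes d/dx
e^{- x - 4}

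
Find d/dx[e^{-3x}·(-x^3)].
3 x^{2} \left(x - 1\right) e^{- 3 x}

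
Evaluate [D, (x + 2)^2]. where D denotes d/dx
2 x + 4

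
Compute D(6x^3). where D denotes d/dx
18 x^{2}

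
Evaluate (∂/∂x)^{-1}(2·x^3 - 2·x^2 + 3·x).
\frac{x^{4}}{2} - \frac{2 x^{3}}{3} + \frac{3 x^{2}}{2}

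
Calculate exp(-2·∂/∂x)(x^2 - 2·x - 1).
x^{2} - 6 x + 7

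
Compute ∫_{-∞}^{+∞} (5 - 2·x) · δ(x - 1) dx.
3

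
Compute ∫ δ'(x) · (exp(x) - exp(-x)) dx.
-2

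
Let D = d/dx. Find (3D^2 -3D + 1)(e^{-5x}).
91 e^{- 5 x}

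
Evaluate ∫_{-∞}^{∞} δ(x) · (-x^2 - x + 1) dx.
1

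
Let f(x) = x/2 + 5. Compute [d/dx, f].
\frac{1}{2}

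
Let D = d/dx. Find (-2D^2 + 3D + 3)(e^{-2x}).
- 11 e^{- 2 x}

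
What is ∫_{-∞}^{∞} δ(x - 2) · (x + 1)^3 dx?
27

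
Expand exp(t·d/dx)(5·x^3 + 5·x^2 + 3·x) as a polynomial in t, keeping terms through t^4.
5 t^{3} + t^{2} \left(15 x + 5\right) + t \left(15 x^{2} + 10 x + 3\right) + 5 x^{3} + 5 x^{2} + 3 x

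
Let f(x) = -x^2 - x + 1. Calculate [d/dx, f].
- 2 x - 1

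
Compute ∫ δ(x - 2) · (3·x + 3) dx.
9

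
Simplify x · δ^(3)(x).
-3\delta^{(2)}(x)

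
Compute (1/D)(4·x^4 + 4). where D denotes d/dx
\frac{4 x^{5}}{5} + 4 x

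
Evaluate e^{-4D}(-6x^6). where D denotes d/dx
- 6 x^{6} + 144 x^{5} - 1440 x^{4} + 7680 x^{3} - 23040 x^{2} + 36864 x - 24576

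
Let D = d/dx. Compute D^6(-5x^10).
- 756000 x^{4}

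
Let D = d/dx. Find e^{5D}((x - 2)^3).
x^{3} + 9 x^{2} + 27 x + 27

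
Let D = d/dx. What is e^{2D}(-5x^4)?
- 5 x^{4} - 40 x^{3} - 120 x^{2} - 160 x - 80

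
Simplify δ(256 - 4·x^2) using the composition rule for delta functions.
\frac{\delta(x - 8) + \delta(x + 8)}{64}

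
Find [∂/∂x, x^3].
3 x^{2}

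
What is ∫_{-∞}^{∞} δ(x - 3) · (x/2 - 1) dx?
\frac{1}{2}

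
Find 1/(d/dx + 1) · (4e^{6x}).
\frac{4 e^{6 x}}{7}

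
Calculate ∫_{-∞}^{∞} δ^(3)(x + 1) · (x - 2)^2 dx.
0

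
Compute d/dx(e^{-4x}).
- 4 e^{- 4 x}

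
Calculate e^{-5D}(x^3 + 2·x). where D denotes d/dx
x^{3} - 15 x^{2} + 77 x - 135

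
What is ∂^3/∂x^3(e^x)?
e^{x}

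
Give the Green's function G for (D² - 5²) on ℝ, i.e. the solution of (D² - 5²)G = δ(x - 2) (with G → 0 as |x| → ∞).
-\frac{e^{-5|x - 2|}}{10}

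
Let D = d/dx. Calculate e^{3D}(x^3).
x^{3} + 9 x^{2} + 27 x + 27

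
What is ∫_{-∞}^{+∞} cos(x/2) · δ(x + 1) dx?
\cos{\left(\frac{1}{2} \right)}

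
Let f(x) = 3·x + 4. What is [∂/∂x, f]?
3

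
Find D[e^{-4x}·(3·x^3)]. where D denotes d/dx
x^{2} \left(9 - 12 x\right) e^{- 4 x}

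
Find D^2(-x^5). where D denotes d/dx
- 20 x^{3}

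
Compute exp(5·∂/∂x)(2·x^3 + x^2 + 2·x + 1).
2 x^{3} + 31 x^{2} + 162 x + 286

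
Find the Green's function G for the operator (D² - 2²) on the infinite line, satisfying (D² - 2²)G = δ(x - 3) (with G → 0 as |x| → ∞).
-\frac{e^{-2|x - 3|}}{4}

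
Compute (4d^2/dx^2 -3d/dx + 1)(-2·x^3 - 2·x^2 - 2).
- 2 x^{3} + 16 x^{2} - 36 x - 18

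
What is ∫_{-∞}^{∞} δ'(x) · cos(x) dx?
0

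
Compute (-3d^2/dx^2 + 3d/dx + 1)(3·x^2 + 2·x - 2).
3 x^{2} + 20 x - 14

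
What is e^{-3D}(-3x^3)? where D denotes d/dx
- 3 x^{3} + 27 x^{2} - 81 x + 81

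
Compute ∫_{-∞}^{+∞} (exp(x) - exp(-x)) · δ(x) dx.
0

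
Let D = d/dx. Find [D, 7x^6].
42 x^{5}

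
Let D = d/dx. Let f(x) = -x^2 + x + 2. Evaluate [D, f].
1 - 2 x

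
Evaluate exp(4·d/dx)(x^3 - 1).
x^{3} + 12 x^{2} + 48 x + 63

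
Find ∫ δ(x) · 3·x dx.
0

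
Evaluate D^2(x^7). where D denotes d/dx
42 x^{5}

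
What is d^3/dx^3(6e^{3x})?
162 e^{3 x}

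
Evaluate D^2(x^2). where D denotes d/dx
2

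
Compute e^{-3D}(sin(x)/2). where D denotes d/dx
\frac{\sin{\left(x - 3 \right)}}{2}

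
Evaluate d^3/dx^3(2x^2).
0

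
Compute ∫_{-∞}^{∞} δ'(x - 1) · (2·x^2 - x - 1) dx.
-3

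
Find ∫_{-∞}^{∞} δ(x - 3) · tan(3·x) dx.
\tan{\left(9 \right)}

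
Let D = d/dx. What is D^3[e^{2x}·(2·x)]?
\left(16 x + 24\right) e^{2 x}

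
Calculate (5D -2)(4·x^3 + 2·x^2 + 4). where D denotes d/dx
- 8 x^{3} + 56 x^{2} + 20 x - 8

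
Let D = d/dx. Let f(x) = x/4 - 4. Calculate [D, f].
\frac{1}{4}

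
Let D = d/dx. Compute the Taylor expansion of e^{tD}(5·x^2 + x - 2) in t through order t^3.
5 t^{2} + t \left(10 x + 1\right) + 5 x^{2} + x - 2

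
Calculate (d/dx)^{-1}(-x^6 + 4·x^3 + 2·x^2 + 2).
- \frac{x^{7}}{7} + x^{4} + \frac{2 x^{3}}{3} + 2 x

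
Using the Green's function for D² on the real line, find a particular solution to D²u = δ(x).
\frac{|x|}{2}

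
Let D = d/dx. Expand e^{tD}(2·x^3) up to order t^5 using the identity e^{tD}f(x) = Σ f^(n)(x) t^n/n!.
2 t^{3} + 6 t^{2} x + 6 t x^{2} + 2 x^{3}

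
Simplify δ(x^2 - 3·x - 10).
\frac{\delta(x - 5) + \delta(x + 2)}{7}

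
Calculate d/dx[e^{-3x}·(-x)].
\left(3 x - 1\right) e^{- 3 x}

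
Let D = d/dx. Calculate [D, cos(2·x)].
- 2 \sin{\left(2 x \right)}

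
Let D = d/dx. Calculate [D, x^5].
5 x^{4}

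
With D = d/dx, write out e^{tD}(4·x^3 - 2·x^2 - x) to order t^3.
4 t^{3} + t^{2} \left(12 x - 2\right) - t \left(- 12 x^{2} + 4 x + 1\right) + 4 x^{3} - 2 x^{2} - x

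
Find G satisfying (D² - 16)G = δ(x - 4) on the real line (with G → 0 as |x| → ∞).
-\frac{e^{-4|x - 4|}}{8}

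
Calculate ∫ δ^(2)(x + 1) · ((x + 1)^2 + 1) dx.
2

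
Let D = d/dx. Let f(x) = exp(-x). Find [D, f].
- e^{- x}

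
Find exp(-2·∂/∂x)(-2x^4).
- 2 x^{4} + 16 x^{3} - 48 x^{2} + 64 x - 32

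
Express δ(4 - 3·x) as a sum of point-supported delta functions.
\frac{\delta(x - 4/3)}{3}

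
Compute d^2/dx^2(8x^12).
1056 x^{10}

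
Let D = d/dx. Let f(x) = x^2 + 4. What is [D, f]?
2 x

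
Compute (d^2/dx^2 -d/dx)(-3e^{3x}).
- 18 e^{3 x}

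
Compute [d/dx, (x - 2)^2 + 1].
2 x - 4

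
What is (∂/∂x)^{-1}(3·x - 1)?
\frac{3 x^{2}}{2} - x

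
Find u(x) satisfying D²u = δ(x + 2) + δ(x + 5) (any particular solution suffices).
\frac{|x + 2|}{2} + \frac{|x + 5|}{2}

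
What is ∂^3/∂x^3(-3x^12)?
- 3960 x^{9}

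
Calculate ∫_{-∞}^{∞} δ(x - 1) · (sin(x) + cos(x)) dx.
\cos{\left(1 \right)} + \sin{\left(1 \right)}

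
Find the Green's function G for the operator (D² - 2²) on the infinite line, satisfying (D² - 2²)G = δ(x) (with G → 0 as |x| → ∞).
-\frac{e^{-2|x|}}{4}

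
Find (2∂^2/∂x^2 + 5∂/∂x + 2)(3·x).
6 x + 15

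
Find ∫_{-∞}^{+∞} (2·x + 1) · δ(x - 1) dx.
3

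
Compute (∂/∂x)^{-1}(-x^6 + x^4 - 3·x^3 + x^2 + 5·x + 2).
- \frac{x^{7}}{7} + \frac{x^{5}}{5} - \frac{3 x^{4}}{4} + \frac{x^{3}}{3} + \frac{5 x^{2}}{2} + 2 x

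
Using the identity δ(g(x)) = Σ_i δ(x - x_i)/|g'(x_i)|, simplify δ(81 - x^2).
\frac{\delta(x - 9) + \delta(x + 9)}{18}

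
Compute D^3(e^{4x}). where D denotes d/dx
64 e^{4 x}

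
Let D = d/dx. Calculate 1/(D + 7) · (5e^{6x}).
\frac{5 e^{6 x}}{13}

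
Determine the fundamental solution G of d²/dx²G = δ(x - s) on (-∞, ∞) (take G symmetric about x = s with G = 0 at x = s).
\frac{|x - s|}{2}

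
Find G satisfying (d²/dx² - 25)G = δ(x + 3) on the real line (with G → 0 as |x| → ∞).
-\frac{e^{-5|x + 3|}}{10}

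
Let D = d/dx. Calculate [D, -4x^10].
- 40 x^{9}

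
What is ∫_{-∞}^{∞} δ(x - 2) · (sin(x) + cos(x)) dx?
\cos{\left(2 \right)} + \sin{\left(2 \right)}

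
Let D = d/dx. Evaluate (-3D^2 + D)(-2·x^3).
6 x \left(6 - x\right)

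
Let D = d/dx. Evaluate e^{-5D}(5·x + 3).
5 x - 22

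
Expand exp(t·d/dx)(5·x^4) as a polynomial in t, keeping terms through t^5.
5 t^{4} + 20 t^{3} x + 30 t^{2} x^{2} + 20 t x^{3} + 5 x^{4}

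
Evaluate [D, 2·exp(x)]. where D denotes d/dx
2 e^{x}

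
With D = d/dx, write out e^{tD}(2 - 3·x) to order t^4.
- 3 t - 3 x + 2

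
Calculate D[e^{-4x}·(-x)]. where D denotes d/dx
\left(4 x - 1\right) e^{- 4 x}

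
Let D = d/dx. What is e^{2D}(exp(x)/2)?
\frac{e^{x + 2}}{2}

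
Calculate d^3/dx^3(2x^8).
672 x^{5}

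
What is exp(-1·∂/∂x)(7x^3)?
7 x^{3} - 21 x^{2} + 21 x - 7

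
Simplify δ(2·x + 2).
\frac{\delta(x + 1)}{2}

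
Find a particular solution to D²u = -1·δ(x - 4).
-\frac{|x - 4|}{2}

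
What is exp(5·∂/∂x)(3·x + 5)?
3 x + 20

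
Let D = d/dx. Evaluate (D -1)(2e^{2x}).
2 e^{2 x}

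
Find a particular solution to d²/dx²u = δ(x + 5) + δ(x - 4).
\frac{|x + 5|}{2} + \frac{|x - 4|}{2}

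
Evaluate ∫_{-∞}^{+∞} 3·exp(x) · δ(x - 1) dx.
3 e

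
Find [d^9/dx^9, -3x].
-27\frac{d^{8}}{dx^{8}}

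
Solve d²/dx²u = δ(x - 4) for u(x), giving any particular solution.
\frac{|x - 4|}{2}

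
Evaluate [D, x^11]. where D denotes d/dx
11 x^{10}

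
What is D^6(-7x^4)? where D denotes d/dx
0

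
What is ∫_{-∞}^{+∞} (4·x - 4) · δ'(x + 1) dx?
-4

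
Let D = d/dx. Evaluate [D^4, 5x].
20D^{3}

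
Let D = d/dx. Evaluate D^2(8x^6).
240 x^{4}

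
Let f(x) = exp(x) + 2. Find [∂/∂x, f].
e^{x}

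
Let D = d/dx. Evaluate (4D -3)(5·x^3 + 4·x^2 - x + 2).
- 15 x^{3} + 48 x^{2} + 35 x - 10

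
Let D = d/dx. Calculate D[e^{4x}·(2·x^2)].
4 x \left(2 x + 1\right) e^{4 x}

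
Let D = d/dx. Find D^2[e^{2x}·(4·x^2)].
\left(16 x^{2} + 32 x + 8\right) e^{2 x}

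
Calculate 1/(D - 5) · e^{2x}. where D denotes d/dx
- \frac{e^{2 x}}{3}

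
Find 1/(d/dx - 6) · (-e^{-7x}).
\frac{e^{- 7 x}}{13}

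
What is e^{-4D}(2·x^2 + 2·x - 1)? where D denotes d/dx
2 x^{2} - 14 x + 23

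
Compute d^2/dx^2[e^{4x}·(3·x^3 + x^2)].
\left(48 x^{3} + 88 x^{2} + 34 x + 2\right) e^{4 x}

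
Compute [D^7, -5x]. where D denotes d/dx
-35D^{6}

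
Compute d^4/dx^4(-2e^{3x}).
- 162 e^{3 x}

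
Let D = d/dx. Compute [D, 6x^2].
12 x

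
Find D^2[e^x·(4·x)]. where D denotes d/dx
4 \left(x + 2\right) e^{x}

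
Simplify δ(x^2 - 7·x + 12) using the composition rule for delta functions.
\frac{\delta(x - 3) + \delta(x - 4)}{1}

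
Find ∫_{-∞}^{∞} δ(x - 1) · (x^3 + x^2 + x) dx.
3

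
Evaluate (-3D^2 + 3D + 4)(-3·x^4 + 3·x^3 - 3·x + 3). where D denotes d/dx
- 12 x^{4} - 24 x^{3} + 135 x^{2} - 66 x + 3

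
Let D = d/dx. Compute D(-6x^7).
- 42 x^{6}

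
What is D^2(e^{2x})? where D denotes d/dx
4 e^{2 x}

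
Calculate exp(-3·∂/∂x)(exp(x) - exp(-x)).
- e^{3 - x} + e^{x - 3}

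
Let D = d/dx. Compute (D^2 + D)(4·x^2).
8 x + 8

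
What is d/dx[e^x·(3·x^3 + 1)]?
\left(3 x^{3} + 9 x^{2} + 1\right) e^{x}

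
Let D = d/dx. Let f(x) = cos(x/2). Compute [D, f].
- \frac{\sin{\left(\frac{x}{2} \right)}}{2}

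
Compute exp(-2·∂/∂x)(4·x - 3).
4 x - 11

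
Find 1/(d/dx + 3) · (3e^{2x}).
\frac{3 e^{2 x}}{5}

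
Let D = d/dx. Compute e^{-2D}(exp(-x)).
e^{2 - x}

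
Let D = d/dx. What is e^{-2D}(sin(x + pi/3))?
\sin{\left(x - 2 + \frac{\pi}{3} \right)}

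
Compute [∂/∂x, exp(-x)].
- e^{- x}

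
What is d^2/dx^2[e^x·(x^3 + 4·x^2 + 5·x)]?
\left(x^{3} + 10 x^{2} + 27 x + 18\right) e^{x}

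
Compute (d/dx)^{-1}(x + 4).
\frac{x^{2}}{2} + 4 x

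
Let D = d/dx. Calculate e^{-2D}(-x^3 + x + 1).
- x^{3} + 6 x^{2} - 11 x + 7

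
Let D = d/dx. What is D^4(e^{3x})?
81 e^{3 x}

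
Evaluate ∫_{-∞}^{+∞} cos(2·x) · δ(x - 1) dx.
\cos{\left(2 \right)}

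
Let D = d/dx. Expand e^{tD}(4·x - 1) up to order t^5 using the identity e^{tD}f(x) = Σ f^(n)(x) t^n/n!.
4 t + 4 x - 1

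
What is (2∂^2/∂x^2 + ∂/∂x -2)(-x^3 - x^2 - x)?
2 x^{3} - x^{2} - 12 x - 5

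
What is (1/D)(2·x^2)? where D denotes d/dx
\frac{2 x^{3}}{3}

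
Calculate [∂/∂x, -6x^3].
- 18 x^{2}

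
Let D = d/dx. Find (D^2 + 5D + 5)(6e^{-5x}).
30 e^{- 5 x}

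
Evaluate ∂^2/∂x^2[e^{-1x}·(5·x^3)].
5 x \left(x^{2} - 6 x + 6\right) e^{- x}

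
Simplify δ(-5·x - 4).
\frac{\delta(x + 4/5)}{5}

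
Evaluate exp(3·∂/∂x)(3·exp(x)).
3 e^{x + 3}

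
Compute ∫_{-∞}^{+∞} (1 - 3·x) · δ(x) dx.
1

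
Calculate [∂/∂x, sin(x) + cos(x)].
- \sin{\left(x \right)} + \cos{\left(x \right)}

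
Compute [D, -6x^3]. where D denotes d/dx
- 18 x^{2}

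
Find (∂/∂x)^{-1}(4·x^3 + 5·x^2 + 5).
x^{4} + \frac{5 x^{3}}{3} + 5 x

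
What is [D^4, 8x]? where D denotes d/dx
32D^{3}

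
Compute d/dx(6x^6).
36 x^{5}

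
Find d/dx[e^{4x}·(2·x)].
\left(8 x + 2\right) e^{4 x}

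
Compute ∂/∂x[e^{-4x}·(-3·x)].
3 \left(4 x - 1\right) e^{- 4 x}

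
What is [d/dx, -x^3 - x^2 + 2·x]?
- 3 x^{2} - 2 x + 2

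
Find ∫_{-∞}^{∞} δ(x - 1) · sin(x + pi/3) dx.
\sin{\left(1 + \frac{\pi}{3} \right)}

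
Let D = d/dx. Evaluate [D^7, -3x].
-21D^{6}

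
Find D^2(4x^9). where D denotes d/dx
288 x^{7}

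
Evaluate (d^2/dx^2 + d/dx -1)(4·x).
4 - 4 x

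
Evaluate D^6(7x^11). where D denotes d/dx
2328480 x^{5}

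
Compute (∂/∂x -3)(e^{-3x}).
- 6 e^{- 3 x}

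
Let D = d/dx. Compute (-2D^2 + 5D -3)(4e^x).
0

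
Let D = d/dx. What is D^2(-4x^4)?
- 48 x^{2}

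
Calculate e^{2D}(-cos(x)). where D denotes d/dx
- \cos{\left(x + 2 \right)}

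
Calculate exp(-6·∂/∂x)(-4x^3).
- 4 x^{3} + 72 x^{2} - 432 x + 864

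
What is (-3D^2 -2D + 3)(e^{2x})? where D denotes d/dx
- 13 e^{2 x}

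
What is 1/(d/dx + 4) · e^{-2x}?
\frac{e^{- 2 x}}{2}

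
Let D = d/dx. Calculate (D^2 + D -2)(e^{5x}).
28 e^{5 x}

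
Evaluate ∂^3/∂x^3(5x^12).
6600 x^{9}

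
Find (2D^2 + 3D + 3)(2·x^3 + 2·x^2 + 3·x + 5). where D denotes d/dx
6 x^{3} + 24 x^{2} + 45 x + 32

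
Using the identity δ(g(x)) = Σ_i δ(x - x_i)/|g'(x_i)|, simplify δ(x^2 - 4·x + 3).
\frac{\delta(x - 3) + \delta(x - 1)}{2}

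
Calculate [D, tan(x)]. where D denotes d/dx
\frac{1}{\cos^{2}{\left(x \right)}}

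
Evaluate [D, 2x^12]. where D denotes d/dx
24 x^{11}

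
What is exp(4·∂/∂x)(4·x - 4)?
4 x + 12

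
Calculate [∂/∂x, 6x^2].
12 x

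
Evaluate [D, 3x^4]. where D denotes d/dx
12 x^{3}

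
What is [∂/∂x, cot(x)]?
- \frac{1}{\sin^{2}{\left(x \right)}}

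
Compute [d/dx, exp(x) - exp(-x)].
2 \cosh{\left(x \right)}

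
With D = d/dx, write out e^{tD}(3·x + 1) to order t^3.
3 t + 3 x + 1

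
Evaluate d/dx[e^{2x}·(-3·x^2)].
6 x \left(- x - 1\right) e^{2 x}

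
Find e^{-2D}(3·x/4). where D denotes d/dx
\frac{3 x}{4} - \frac{3}{2}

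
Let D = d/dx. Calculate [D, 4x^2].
8 x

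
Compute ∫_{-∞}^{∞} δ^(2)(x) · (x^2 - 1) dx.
2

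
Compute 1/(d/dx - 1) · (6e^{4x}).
2 e^{4 x}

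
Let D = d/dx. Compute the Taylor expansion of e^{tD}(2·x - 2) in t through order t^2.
2 t + 2 x - 2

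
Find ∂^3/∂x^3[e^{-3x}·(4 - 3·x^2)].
27 \left(3 x^{2} - 6 x - 2\right) e^{- 3 x}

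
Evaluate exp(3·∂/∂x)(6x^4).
6 x^{4} + 72 x^{3} + 324 x^{2} + 648 x + 486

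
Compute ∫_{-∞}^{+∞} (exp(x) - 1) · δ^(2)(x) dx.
1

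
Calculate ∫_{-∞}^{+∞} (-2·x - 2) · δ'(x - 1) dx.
2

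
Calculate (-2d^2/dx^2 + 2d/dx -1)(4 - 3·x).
3 x - 10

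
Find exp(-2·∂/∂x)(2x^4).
2 x^{4} - 16 x^{3} + 48 x^{2} - 64 x + 32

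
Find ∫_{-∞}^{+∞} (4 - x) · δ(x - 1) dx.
3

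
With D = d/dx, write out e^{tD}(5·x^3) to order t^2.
5 x \left(3 t^{2} + 3 t x + x^{2}\right)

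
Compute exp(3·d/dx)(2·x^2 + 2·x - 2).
2 x^{2} + 14 x + 22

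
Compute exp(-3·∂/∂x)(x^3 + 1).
x^{3} - 9 x^{2} + 27 x - 26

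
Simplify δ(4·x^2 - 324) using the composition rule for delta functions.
\frac{\delta(x - 9) + \delta(x + 9)}{72}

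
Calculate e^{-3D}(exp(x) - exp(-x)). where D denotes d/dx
- e^{3 - x} + e^{x - 3}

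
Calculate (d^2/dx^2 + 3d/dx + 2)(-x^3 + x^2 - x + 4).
- 2 x^{3} - 7 x^{2} - 2 x + 7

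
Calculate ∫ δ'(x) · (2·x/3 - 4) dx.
- \frac{2}{3}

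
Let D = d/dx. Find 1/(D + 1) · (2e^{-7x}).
- \frac{e^{- 7 x}}{3}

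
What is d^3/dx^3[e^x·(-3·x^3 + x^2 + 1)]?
\left(- 3 x^{3} - 26 x^{2} - 48 x - 11\right) e^{x}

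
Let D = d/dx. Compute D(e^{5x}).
5 e^{5 x}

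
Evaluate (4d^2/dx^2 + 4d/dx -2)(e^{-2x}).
6 e^{- 2 x}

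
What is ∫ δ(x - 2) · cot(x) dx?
\cot{\left(2 \right)}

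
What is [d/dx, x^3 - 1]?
3 x^{2}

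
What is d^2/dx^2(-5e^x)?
- 5 e^{x}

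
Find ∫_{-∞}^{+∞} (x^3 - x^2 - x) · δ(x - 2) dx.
2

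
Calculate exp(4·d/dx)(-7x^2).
- 7 x^{2} - 56 x - 112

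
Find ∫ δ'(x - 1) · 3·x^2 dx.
-6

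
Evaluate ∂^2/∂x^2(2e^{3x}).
18 e^{3 x}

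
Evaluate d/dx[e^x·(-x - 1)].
\left(- x - 2\right) e^{x}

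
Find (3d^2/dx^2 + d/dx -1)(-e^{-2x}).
- 9 e^{- 2 x}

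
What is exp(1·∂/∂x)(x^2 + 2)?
x^{2} + 2 x + 3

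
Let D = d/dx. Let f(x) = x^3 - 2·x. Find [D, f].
3 x^{2} - 2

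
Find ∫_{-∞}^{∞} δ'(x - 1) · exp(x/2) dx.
- \frac{e^{\frac{1}{2}}}{2}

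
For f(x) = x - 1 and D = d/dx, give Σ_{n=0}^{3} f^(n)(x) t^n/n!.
t + x - 1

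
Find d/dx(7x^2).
14 x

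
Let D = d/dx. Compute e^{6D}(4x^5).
4 x^{5} + 120 x^{4} + 1440 x^{3} + 8640 x^{2} + 25920 x + 31104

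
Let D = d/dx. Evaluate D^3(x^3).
6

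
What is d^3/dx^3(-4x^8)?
- 1344 x^{5}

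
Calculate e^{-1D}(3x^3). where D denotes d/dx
3 x^{3} - 9 x^{2} + 9 x - 3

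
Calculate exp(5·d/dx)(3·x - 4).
3 x + 11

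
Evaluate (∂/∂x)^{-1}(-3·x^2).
- x^{3}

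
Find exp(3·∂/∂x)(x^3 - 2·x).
x^{3} + 9 x^{2} + 25 x + 21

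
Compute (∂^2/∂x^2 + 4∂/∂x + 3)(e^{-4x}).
3 e^{- 4 x}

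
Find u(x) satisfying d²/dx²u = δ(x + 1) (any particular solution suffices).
\frac{|x + 1|}{2}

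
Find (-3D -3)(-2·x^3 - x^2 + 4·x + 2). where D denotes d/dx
6 x^{3} + 21 x^{2} - 6 x - 18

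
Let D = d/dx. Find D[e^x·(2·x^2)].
2 x \left(x + 2\right) e^{x}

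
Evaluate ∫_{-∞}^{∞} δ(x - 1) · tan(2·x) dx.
\tan{\left(2 \right)}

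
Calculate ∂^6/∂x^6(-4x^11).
- 1330560 x^{5}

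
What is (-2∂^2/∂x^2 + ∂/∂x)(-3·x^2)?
12 - 6 x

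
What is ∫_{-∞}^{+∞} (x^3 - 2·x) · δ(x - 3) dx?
21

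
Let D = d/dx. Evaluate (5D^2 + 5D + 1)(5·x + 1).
5 x + 26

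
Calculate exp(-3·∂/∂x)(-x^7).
- x^{7} + 21 x^{6} - 189 x^{5} + 945 x^{4} - 2835 x^{3} + 5103 x^{2} - 5103 x + 2187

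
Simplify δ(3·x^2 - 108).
\frac{\delta(x - 6) + \delta(x + 6)}{36}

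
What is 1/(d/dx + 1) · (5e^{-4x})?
- \frac{5 e^{- 4 x}}{3}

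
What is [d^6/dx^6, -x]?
-6\frac{d^{5}}{dx^{5}}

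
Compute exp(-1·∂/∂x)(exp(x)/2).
\frac{e^{x - 1}}{2}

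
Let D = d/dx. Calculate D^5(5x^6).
3600 x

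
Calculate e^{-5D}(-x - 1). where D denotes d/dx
4 - x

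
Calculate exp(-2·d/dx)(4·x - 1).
4 x - 9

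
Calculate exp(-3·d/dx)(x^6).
x^{6} - 18 x^{5} + 135 x^{4} - 540 x^{3} + 1215 x^{2} - 1458 x + 729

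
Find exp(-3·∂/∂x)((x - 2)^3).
x^{3} - 15 x^{2} + 75 x - 125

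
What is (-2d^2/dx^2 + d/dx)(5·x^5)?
25 x^{3} \left(x - 8\right)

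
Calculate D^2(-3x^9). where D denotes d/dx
- 216 x^{7}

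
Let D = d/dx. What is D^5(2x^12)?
190080 x^{7}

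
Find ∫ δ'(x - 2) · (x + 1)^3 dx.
-27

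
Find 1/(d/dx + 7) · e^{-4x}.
\frac{e^{- 4 x}}{3}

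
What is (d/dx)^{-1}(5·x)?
\frac{5 x^{2}}{2}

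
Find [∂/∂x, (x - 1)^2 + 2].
2 x - 2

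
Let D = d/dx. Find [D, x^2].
2 x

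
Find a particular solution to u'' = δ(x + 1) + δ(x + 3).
\frac{|x + 1|}{2} + \frac{|x + 3|}{2}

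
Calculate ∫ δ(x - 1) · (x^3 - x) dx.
0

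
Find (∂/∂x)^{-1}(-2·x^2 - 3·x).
- \frac{2 x^{3}}{3} - \frac{3 x^{2}}{2}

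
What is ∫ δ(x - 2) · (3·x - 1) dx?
5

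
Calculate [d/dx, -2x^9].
- 18 x^{8}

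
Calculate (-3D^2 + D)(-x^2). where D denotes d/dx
6 - 2 x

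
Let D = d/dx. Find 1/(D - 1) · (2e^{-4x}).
- \frac{2 e^{- 4 x}}{5}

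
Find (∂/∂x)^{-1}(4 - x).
- \frac{x^{2}}{2} + 4 x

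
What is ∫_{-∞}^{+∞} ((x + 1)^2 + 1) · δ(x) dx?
2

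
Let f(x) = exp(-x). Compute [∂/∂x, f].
- e^{- x}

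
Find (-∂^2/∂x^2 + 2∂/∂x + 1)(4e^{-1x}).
- 8 e^{- x}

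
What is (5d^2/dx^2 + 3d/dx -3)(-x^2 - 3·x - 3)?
3 x^{2} + 3 x - 10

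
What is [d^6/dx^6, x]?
6\frac{d^{5}}{dx^{5}}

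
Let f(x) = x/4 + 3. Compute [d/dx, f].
\frac{1}{4}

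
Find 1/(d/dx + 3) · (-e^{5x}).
- \frac{e^{5 x}}{8}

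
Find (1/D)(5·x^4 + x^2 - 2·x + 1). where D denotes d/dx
x^{5} + \frac{x^{3}}{3} - x^{2} + x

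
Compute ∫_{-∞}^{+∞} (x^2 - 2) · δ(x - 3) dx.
7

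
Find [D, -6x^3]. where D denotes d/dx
- 18 x^{2}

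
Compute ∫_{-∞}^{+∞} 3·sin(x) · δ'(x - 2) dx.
- 3 \cos{\left(2 \right)}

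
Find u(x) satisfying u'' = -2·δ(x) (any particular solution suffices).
-|x|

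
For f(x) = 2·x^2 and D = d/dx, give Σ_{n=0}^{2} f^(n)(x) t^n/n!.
2 t^{2} + 4 t x + 2 x^{2}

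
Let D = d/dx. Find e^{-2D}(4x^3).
4 x^{3} - 24 x^{2} + 48 x - 32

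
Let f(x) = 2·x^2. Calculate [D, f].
4 x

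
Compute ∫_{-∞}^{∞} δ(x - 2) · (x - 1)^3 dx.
1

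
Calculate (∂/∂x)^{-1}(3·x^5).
\frac{x^{6}}{2}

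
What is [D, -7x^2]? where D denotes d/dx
- 14 x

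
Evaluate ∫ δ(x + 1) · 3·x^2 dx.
3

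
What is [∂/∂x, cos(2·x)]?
- 2 \sin{\left(2 x \right)}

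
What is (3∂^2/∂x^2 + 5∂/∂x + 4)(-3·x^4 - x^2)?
- 12 x^{4} - 60 x^{3} - 112 x^{2} - 10 x - 6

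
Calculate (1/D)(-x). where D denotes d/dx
- \frac{x^{2}}{2}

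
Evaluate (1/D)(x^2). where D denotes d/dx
\frac{x^{3}}{3}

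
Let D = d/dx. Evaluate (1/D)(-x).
- \frac{x^{2}}{2}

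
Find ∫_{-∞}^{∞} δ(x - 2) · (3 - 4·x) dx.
-5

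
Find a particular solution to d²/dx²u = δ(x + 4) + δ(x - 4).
\frac{|x + 4|}{2} + \frac{|x - 4|}{2}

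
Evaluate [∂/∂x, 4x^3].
12 x^{2}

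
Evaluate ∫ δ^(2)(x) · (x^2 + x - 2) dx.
2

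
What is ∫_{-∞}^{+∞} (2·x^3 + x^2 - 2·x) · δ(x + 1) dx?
1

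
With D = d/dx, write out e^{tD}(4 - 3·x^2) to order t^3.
- 3 t^{2} - 6 t x - 3 x^{2} + 4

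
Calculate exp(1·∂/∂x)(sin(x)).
\sin{\left(x + 1 \right)}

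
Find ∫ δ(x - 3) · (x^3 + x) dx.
30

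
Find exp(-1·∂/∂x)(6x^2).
6 x^{2} - 12 x + 6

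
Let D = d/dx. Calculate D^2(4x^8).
224 x^{6}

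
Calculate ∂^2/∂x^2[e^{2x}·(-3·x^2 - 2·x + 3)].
\left(- 12 x^{2} - 32 x - 2\right) e^{2 x}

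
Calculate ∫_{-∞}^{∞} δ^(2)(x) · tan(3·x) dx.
0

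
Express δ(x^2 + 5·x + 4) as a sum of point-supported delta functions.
\frac{\delta(x + 4) + \delta(x + 1)}{3}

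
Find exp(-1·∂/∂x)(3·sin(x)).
3 \sin{\left(x - 1 \right)}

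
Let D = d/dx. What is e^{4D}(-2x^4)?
- 2 x^{4} - 32 x^{3} - 192 x^{2} - 512 x - 512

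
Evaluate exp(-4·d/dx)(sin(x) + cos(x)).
\sqrt{2} \cos{\left(- x + \frac{\pi}{4} + 4 \right)}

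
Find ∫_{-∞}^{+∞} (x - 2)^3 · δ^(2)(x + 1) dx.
-18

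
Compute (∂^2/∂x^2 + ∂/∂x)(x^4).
4 x^{2} \left(x + 3\right)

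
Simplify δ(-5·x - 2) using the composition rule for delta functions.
\frac{\delta(x + 2/5)}{5}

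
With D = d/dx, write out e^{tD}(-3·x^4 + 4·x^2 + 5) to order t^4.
- 3 t^{4} - 12 t^{3} x - t^{2} \left(18 x^{2} - 4\right) - 4 t x \left(3 x^{2} - 2\right) - 3 x^{4} + 4 x^{2} + 5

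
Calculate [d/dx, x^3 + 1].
3 x^{2}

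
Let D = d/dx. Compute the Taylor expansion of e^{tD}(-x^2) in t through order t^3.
- t^{2} - 2 t x - x^{2}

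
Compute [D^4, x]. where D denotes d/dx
4D^{3}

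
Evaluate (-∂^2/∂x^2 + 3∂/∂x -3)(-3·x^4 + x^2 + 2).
9 x^{4} - 36 x^{3} + 33 x^{2} + 6 x - 8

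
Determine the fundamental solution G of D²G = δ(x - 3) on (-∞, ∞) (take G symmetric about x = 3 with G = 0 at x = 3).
\frac{|x - 3|}{2}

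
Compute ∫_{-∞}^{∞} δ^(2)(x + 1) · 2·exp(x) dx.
\frac{2}{e}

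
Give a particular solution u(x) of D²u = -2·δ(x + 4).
-|x + 4|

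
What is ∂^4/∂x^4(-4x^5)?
- 480 x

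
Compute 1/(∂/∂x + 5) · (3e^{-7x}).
- \frac{3 e^{- 7 x}}{2}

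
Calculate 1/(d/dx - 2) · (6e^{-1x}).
- 2 e^{- x}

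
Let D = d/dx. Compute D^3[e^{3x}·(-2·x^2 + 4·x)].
\left(72 - 54 x^{2}\right) e^{3 x}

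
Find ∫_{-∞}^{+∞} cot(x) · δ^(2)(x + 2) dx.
- \frac{2 \cot{\left(2 \right)}}{\sin^{2}{\left(2 \right)}}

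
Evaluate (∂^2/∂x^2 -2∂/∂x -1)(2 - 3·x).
3 x + 4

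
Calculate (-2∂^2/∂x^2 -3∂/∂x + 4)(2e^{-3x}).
- 10 e^{- 3 x}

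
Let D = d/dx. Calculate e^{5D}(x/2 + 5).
\frac{x}{2} + \frac{15}{2}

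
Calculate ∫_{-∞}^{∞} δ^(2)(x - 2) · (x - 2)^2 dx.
2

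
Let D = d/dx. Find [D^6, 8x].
48D^{5}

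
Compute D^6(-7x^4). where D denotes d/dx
0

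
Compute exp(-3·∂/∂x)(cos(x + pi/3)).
\cos{\left(x - 3 + \frac{\pi}{3} \right)}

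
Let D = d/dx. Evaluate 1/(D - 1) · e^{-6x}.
- \frac{e^{- 6 x}}{7}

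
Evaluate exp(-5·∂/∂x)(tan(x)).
\tan{\left(x - 5 \right)}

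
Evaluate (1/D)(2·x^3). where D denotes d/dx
\frac{x^{4}}{2}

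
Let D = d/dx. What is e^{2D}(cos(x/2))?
\cos{\left(\frac{x}{2} + 1 \right)}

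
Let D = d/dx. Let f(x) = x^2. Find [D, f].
2 x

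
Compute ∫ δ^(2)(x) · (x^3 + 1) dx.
0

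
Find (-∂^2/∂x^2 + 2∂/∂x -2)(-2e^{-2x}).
20 e^{- 2 x}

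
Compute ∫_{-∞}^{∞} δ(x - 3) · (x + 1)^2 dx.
16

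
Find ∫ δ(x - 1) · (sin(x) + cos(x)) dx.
\cos{\left(1 \right)} + \sin{\left(1 \right)}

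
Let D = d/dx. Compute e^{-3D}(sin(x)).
\sin{\left(x - 3 \right)}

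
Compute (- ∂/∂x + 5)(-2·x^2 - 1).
- 10 x^{2} + 4 x - 5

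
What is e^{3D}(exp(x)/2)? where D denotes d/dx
\frac{e^{x + 3}}{2}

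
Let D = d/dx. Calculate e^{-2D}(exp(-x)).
e^{2 - x}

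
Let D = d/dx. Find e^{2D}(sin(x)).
\sin{\left(x + 2 \right)}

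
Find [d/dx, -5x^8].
- 40 x^{7}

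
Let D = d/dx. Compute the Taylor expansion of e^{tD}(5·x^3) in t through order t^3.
5 t^{3} + 15 t^{2} x + 15 t x^{2} + 5 x^{3}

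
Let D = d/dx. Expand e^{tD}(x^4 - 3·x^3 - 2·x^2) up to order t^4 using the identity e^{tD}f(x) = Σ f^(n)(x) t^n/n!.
t^{4} + t^{3} \left(4 x - 3\right) + t^{2} \left(6 x^{2} - 9 x - 2\right) - t x \left(- 4 x^{2} + 9 x + 4\right) + x^{4} - 3 x^{3} - 2 x^{2}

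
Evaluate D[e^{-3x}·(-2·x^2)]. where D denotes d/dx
2 x \left(3 x - 2\right) e^{- 3 x}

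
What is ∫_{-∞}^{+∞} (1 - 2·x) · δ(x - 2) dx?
-3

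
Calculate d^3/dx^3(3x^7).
630 x^{4}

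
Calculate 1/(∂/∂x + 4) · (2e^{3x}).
\frac{2 e^{3 x}}{7}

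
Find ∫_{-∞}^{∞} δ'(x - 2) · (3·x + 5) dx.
-3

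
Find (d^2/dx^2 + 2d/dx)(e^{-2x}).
0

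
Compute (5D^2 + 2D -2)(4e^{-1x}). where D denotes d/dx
4 e^{- x}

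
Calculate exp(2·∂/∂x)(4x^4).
4 x^{4} + 32 x^{3} + 96 x^{2} + 128 x + 64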